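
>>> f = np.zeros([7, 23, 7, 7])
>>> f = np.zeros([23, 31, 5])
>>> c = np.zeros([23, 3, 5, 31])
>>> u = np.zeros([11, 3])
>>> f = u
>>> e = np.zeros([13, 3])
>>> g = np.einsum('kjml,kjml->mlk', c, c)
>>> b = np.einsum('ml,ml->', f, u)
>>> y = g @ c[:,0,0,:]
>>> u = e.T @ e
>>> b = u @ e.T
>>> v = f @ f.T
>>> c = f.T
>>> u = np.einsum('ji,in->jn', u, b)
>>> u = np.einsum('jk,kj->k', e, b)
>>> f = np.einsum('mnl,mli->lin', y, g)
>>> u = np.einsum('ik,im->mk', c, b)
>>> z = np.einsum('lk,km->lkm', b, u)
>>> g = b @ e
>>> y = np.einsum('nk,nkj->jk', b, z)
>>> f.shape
(31, 23, 31)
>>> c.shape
(3, 11)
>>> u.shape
(13, 11)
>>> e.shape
(13, 3)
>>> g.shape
(3, 3)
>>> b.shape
(3, 13)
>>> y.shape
(11, 13)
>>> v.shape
(11, 11)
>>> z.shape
(3, 13, 11)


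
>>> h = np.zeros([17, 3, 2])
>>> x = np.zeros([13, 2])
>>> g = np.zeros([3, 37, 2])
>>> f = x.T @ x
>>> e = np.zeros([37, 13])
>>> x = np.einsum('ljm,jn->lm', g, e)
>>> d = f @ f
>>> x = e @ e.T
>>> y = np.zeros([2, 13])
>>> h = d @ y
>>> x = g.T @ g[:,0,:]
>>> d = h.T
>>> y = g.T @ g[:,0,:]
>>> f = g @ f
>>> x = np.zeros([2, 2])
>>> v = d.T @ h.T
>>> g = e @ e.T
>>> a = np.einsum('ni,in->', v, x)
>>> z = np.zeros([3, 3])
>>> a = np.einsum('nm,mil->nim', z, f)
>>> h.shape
(2, 13)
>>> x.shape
(2, 2)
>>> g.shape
(37, 37)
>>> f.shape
(3, 37, 2)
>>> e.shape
(37, 13)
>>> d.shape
(13, 2)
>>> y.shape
(2, 37, 2)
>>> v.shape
(2, 2)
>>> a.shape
(3, 37, 3)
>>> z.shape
(3, 3)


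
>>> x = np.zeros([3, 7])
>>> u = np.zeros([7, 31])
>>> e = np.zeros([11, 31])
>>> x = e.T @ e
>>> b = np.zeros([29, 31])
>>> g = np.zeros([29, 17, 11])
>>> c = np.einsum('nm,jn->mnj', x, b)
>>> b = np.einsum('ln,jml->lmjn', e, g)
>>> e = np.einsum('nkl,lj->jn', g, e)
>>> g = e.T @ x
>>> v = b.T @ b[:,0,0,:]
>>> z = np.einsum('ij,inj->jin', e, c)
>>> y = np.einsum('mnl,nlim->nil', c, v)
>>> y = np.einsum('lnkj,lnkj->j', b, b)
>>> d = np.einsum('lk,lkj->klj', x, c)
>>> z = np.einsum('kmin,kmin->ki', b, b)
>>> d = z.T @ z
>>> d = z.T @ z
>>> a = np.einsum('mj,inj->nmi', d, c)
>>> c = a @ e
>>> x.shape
(31, 31)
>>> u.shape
(7, 31)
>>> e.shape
(31, 29)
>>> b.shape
(11, 17, 29, 31)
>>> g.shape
(29, 31)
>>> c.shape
(31, 29, 29)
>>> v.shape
(31, 29, 17, 31)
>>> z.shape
(11, 29)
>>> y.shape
(31,)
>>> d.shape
(29, 29)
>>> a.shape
(31, 29, 31)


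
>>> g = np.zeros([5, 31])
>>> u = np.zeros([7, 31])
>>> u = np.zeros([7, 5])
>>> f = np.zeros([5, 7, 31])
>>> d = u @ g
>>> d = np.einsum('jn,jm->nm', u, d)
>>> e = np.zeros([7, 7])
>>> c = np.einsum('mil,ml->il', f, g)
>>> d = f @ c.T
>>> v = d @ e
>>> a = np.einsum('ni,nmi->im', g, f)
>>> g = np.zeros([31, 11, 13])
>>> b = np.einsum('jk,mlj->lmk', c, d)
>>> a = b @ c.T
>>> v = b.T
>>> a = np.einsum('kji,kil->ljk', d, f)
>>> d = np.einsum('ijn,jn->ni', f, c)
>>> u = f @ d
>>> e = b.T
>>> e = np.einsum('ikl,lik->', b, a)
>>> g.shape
(31, 11, 13)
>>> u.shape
(5, 7, 5)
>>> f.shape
(5, 7, 31)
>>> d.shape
(31, 5)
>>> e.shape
()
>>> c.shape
(7, 31)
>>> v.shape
(31, 5, 7)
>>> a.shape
(31, 7, 5)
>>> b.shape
(7, 5, 31)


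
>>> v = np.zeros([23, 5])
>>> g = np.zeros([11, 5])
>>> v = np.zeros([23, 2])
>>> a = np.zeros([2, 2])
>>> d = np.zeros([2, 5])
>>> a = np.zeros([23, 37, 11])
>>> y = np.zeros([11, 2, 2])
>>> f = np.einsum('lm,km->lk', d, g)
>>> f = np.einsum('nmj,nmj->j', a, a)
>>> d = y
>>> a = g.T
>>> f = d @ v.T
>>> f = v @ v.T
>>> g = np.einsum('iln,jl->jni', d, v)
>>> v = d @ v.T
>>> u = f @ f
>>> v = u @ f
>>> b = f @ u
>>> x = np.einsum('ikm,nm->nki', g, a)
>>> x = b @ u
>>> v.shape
(23, 23)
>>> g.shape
(23, 2, 11)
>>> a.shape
(5, 11)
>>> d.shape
(11, 2, 2)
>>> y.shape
(11, 2, 2)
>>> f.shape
(23, 23)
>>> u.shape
(23, 23)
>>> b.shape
(23, 23)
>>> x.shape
(23, 23)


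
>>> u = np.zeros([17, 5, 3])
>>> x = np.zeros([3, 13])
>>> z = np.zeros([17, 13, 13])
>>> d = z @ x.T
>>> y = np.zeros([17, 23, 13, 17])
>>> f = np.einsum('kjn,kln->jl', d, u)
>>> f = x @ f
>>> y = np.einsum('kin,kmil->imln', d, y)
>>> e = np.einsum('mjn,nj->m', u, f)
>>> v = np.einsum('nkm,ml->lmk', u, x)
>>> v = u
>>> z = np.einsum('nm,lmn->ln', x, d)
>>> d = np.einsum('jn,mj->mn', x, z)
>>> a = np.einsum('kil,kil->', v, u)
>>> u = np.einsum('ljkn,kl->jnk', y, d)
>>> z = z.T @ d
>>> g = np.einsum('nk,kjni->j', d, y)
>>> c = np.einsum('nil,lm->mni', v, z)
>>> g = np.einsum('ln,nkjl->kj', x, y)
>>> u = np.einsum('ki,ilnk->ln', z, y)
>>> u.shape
(23, 17)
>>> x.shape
(3, 13)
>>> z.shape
(3, 13)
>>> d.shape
(17, 13)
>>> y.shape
(13, 23, 17, 3)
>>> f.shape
(3, 5)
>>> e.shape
(17,)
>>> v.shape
(17, 5, 3)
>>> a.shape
()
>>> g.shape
(23, 17)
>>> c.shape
(13, 17, 5)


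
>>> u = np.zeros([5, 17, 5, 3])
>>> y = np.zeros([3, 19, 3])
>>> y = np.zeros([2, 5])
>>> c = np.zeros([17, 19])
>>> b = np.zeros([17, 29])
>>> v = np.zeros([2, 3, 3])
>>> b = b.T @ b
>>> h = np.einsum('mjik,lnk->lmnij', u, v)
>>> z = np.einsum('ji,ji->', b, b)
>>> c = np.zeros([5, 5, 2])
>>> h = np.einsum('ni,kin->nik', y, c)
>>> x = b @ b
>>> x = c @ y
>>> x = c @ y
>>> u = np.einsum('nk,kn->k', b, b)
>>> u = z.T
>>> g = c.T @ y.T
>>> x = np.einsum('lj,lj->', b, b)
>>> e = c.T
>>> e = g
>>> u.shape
()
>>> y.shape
(2, 5)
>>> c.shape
(5, 5, 2)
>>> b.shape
(29, 29)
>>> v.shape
(2, 3, 3)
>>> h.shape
(2, 5, 5)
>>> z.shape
()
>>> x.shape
()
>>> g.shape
(2, 5, 2)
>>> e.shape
(2, 5, 2)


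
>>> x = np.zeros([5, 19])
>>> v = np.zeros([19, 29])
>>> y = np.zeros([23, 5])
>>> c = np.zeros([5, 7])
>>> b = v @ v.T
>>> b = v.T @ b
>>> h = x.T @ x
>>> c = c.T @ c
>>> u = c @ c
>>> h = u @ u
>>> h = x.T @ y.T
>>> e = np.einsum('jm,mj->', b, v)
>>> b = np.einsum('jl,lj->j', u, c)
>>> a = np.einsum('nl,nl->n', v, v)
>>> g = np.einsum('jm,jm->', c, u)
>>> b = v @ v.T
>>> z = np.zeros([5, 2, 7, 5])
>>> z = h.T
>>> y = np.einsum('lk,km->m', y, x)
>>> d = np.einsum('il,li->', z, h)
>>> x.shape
(5, 19)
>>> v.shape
(19, 29)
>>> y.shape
(19,)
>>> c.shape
(7, 7)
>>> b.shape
(19, 19)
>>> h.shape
(19, 23)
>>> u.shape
(7, 7)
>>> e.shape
()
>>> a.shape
(19,)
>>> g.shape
()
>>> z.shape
(23, 19)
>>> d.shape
()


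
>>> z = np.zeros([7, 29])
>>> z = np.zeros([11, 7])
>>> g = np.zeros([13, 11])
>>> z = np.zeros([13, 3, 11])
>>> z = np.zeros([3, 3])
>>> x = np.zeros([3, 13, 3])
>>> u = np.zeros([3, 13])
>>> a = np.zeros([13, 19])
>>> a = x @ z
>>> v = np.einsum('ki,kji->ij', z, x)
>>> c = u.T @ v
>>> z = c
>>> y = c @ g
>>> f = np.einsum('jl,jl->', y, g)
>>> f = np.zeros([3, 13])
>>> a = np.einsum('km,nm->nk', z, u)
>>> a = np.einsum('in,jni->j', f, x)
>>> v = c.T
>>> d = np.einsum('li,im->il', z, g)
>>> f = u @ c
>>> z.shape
(13, 13)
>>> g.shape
(13, 11)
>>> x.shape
(3, 13, 3)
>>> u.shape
(3, 13)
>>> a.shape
(3,)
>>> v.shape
(13, 13)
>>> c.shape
(13, 13)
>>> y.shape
(13, 11)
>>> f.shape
(3, 13)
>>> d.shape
(13, 13)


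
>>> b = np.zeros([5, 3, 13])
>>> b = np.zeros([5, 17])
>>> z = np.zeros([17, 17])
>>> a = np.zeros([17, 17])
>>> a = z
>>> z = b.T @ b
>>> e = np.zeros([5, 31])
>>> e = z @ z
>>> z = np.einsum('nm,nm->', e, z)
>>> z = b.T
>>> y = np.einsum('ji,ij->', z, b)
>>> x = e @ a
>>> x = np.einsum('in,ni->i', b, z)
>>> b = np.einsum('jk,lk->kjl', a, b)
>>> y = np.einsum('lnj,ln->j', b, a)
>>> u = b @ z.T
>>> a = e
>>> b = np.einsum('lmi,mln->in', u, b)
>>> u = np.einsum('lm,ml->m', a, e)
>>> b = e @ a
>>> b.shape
(17, 17)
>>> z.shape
(17, 5)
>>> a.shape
(17, 17)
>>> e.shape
(17, 17)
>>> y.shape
(5,)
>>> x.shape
(5,)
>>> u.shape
(17,)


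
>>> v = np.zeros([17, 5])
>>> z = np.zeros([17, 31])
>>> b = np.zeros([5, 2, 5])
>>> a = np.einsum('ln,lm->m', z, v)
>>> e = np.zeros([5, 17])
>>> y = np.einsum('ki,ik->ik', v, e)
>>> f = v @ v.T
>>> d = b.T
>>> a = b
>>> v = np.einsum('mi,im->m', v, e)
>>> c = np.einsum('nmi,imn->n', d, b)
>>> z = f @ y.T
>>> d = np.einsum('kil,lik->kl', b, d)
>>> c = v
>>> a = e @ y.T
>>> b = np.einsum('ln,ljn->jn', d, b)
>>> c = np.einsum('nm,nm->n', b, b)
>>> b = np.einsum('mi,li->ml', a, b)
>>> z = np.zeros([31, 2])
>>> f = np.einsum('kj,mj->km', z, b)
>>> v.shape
(17,)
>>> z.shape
(31, 2)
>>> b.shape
(5, 2)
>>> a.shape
(5, 5)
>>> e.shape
(5, 17)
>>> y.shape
(5, 17)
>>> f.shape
(31, 5)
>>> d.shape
(5, 5)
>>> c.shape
(2,)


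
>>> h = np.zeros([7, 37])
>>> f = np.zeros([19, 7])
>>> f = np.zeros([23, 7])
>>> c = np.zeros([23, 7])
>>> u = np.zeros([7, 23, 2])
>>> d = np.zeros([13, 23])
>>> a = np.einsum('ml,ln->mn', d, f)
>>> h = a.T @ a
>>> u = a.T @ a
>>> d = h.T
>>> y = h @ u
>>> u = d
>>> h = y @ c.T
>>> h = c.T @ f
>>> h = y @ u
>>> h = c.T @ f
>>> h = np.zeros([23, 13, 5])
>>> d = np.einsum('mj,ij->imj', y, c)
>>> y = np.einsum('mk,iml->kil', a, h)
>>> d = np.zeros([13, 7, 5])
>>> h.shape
(23, 13, 5)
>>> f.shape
(23, 7)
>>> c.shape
(23, 7)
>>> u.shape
(7, 7)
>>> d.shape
(13, 7, 5)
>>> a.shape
(13, 7)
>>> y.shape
(7, 23, 5)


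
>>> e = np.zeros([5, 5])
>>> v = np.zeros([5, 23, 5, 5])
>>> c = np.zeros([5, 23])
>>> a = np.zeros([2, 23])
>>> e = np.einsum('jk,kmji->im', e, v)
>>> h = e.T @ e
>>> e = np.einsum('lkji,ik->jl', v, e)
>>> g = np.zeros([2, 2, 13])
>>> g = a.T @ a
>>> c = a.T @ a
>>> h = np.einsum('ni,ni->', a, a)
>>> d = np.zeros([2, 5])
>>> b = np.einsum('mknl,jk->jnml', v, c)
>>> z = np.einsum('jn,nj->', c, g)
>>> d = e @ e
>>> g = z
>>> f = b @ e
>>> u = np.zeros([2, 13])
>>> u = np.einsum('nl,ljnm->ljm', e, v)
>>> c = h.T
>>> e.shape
(5, 5)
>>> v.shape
(5, 23, 5, 5)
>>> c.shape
()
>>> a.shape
(2, 23)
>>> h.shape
()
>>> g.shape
()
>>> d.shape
(5, 5)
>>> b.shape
(23, 5, 5, 5)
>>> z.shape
()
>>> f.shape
(23, 5, 5, 5)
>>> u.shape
(5, 23, 5)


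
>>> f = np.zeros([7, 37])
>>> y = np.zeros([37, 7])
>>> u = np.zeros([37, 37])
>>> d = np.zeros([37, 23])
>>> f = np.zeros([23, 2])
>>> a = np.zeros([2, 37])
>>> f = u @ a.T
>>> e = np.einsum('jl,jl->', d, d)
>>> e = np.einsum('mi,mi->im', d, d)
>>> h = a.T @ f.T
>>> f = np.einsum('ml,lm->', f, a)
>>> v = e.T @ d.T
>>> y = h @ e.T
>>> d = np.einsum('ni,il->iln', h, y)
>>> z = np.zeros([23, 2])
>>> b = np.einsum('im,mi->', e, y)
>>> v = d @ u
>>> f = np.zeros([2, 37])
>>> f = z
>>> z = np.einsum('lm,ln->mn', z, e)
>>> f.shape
(23, 2)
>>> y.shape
(37, 23)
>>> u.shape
(37, 37)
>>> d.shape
(37, 23, 37)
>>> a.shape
(2, 37)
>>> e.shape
(23, 37)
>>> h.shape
(37, 37)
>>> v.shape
(37, 23, 37)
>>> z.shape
(2, 37)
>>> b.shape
()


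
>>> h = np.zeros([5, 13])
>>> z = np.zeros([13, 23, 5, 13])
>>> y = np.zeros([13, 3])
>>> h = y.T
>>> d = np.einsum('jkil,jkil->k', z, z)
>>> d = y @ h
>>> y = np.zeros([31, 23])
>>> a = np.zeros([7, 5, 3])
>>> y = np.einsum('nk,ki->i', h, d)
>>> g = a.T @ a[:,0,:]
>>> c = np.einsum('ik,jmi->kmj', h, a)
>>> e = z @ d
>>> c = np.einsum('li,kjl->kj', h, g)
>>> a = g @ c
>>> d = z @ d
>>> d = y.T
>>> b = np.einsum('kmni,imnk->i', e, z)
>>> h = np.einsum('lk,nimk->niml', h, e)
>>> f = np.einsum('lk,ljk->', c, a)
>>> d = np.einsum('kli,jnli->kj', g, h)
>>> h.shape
(13, 23, 5, 3)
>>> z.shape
(13, 23, 5, 13)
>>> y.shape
(13,)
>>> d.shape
(3, 13)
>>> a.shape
(3, 5, 5)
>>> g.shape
(3, 5, 3)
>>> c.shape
(3, 5)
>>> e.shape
(13, 23, 5, 13)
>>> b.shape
(13,)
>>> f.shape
()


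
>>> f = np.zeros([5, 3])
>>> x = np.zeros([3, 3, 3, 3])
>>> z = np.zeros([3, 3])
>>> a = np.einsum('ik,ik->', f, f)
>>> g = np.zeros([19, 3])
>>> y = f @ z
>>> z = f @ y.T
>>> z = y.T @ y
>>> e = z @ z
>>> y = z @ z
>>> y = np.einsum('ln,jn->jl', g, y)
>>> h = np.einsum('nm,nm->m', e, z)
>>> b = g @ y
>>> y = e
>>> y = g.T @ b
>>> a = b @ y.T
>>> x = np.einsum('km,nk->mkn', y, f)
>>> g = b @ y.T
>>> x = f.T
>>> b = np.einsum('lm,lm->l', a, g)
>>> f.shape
(5, 3)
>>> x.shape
(3, 5)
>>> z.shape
(3, 3)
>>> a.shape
(19, 3)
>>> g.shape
(19, 3)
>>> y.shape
(3, 19)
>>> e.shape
(3, 3)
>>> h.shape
(3,)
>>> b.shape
(19,)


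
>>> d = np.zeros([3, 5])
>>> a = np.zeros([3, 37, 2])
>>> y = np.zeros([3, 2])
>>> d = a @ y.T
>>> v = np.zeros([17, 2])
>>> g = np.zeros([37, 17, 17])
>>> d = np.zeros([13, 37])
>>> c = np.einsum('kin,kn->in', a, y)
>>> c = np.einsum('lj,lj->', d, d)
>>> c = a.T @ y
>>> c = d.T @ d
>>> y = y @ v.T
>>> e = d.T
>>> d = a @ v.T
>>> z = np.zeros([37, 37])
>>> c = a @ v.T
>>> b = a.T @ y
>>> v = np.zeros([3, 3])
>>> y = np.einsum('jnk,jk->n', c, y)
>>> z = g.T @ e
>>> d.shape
(3, 37, 17)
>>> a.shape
(3, 37, 2)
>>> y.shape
(37,)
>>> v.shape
(3, 3)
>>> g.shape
(37, 17, 17)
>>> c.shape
(3, 37, 17)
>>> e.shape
(37, 13)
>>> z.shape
(17, 17, 13)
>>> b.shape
(2, 37, 17)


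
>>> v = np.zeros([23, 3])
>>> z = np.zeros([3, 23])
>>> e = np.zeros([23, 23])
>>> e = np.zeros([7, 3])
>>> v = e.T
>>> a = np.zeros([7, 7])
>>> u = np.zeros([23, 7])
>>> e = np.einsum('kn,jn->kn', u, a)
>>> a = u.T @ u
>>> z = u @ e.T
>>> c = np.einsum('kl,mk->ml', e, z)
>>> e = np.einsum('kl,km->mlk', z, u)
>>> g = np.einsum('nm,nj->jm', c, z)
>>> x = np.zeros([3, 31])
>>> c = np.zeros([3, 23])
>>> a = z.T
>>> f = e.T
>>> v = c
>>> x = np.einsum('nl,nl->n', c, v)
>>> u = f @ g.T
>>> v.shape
(3, 23)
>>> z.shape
(23, 23)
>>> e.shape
(7, 23, 23)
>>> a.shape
(23, 23)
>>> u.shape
(23, 23, 23)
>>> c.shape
(3, 23)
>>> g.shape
(23, 7)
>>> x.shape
(3,)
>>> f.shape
(23, 23, 7)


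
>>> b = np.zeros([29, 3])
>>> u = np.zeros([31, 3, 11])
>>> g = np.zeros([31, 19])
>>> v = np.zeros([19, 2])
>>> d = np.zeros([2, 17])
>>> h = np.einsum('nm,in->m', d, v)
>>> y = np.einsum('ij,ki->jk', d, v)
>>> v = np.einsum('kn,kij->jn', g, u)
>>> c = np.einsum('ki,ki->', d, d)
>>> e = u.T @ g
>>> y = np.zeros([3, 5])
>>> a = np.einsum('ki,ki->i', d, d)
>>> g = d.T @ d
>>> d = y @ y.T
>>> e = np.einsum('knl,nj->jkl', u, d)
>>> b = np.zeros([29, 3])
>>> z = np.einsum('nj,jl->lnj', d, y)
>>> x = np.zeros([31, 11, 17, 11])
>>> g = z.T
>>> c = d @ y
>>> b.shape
(29, 3)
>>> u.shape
(31, 3, 11)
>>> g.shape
(3, 3, 5)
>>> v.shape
(11, 19)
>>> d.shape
(3, 3)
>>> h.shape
(17,)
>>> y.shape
(3, 5)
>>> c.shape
(3, 5)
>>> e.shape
(3, 31, 11)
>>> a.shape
(17,)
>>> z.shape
(5, 3, 3)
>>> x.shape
(31, 11, 17, 11)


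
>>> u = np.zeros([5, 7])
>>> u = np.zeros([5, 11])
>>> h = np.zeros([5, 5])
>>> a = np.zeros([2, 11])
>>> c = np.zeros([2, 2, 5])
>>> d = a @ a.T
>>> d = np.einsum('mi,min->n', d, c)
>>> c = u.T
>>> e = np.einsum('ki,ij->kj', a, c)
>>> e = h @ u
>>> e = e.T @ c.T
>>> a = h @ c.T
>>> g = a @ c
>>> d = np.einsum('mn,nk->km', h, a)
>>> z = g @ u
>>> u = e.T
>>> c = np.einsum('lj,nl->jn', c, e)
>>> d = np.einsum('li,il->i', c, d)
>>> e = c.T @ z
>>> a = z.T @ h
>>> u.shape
(11, 11)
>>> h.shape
(5, 5)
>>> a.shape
(11, 5)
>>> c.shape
(5, 11)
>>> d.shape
(11,)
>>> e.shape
(11, 11)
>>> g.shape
(5, 5)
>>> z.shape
(5, 11)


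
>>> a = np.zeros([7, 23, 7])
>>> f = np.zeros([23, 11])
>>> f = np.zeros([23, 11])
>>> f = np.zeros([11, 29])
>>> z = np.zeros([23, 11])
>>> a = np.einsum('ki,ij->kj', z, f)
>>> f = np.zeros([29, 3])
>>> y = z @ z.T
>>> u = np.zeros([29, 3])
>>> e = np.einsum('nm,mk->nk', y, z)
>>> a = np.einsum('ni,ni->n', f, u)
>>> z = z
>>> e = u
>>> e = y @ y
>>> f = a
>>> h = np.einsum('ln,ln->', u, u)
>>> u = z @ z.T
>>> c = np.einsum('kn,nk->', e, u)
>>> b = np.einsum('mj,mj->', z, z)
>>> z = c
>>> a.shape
(29,)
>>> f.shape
(29,)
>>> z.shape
()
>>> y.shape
(23, 23)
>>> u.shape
(23, 23)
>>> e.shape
(23, 23)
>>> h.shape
()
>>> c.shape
()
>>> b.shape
()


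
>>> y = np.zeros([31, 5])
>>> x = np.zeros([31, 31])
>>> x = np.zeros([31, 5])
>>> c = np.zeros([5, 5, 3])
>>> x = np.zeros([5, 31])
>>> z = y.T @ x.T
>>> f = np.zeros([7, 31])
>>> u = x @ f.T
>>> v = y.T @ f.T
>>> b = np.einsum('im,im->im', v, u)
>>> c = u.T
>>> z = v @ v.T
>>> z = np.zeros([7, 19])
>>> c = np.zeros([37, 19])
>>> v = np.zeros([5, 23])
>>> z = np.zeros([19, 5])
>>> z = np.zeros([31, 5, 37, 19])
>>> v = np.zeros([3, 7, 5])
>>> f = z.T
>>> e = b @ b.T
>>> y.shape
(31, 5)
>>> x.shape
(5, 31)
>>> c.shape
(37, 19)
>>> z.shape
(31, 5, 37, 19)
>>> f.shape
(19, 37, 5, 31)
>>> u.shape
(5, 7)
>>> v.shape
(3, 7, 5)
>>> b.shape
(5, 7)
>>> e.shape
(5, 5)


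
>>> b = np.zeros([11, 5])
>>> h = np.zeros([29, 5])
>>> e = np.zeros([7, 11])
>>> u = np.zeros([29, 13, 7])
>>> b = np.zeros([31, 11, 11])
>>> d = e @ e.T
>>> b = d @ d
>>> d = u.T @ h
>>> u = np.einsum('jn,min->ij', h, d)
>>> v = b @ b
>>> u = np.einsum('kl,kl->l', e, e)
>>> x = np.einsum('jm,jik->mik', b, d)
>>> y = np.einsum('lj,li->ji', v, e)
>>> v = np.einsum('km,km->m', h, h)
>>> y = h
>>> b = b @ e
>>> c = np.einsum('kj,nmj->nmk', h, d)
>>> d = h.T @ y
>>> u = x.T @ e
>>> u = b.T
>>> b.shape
(7, 11)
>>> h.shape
(29, 5)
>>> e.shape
(7, 11)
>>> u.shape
(11, 7)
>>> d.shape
(5, 5)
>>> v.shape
(5,)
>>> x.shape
(7, 13, 5)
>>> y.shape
(29, 5)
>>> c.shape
(7, 13, 29)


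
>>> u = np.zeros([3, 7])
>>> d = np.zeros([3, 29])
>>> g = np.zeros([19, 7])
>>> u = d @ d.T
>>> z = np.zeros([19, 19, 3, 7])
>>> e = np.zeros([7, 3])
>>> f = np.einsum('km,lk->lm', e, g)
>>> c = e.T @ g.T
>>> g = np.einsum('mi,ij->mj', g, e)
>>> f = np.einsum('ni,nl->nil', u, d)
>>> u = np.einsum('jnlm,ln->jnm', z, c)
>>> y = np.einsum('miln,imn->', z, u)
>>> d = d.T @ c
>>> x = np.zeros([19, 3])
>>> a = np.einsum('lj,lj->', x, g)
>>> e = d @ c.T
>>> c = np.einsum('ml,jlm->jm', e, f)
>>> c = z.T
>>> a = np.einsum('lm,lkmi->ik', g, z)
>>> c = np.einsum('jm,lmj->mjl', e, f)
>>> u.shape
(19, 19, 7)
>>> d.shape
(29, 19)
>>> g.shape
(19, 3)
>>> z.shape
(19, 19, 3, 7)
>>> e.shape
(29, 3)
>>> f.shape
(3, 3, 29)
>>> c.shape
(3, 29, 3)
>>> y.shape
()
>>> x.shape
(19, 3)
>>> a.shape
(7, 19)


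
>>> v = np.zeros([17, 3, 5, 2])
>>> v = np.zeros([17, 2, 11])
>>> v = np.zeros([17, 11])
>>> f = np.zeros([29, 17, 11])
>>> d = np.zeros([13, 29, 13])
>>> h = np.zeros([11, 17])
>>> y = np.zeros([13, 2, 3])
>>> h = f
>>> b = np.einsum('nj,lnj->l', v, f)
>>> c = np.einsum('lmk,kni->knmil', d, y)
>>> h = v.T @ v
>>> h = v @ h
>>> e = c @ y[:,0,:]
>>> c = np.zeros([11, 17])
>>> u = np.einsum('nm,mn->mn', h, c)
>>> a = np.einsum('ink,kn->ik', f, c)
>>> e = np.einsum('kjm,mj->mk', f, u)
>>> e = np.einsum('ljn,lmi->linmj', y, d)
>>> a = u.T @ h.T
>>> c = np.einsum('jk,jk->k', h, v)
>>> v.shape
(17, 11)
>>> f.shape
(29, 17, 11)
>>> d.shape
(13, 29, 13)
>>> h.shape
(17, 11)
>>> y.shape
(13, 2, 3)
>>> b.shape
(29,)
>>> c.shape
(11,)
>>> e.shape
(13, 13, 3, 29, 2)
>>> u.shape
(11, 17)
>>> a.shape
(17, 17)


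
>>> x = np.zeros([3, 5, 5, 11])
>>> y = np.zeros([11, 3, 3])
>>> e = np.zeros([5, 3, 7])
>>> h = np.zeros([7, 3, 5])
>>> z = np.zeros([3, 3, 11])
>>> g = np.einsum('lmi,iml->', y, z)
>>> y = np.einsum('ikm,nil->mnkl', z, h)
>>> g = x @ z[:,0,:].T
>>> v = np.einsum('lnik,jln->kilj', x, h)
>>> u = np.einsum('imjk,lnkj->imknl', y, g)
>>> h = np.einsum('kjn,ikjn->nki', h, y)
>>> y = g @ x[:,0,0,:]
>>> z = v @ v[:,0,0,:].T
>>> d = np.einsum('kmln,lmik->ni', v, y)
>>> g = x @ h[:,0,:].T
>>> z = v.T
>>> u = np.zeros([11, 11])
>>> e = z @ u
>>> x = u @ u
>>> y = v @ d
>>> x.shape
(11, 11)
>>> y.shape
(11, 5, 3, 5)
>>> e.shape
(7, 3, 5, 11)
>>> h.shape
(5, 7, 11)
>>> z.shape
(7, 3, 5, 11)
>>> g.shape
(3, 5, 5, 5)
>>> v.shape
(11, 5, 3, 7)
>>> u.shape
(11, 11)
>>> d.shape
(7, 5)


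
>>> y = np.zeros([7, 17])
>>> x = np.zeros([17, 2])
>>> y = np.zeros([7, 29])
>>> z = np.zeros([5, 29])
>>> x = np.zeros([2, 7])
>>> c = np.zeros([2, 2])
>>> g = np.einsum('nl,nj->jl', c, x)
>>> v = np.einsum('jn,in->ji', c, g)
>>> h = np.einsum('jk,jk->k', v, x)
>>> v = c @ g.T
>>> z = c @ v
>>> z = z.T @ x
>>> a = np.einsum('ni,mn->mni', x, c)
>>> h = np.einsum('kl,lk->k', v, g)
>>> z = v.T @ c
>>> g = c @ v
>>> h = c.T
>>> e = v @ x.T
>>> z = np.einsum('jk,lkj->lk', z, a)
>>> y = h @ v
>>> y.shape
(2, 7)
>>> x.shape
(2, 7)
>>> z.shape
(2, 2)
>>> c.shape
(2, 2)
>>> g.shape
(2, 7)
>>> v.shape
(2, 7)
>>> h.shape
(2, 2)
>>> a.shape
(2, 2, 7)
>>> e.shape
(2, 2)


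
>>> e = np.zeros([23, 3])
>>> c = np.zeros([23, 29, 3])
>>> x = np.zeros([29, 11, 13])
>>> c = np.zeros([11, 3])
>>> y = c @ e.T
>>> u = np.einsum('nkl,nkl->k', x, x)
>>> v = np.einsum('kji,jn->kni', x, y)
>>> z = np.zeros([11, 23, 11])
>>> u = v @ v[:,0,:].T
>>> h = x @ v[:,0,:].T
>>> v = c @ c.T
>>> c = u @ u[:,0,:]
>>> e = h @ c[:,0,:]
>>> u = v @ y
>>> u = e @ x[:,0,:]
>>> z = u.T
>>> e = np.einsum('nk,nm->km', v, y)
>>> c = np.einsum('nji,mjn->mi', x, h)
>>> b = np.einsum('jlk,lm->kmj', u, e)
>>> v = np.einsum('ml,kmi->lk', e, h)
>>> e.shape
(11, 23)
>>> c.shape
(29, 13)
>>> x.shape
(29, 11, 13)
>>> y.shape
(11, 23)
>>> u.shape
(29, 11, 13)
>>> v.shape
(23, 29)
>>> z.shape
(13, 11, 29)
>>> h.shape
(29, 11, 29)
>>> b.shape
(13, 23, 29)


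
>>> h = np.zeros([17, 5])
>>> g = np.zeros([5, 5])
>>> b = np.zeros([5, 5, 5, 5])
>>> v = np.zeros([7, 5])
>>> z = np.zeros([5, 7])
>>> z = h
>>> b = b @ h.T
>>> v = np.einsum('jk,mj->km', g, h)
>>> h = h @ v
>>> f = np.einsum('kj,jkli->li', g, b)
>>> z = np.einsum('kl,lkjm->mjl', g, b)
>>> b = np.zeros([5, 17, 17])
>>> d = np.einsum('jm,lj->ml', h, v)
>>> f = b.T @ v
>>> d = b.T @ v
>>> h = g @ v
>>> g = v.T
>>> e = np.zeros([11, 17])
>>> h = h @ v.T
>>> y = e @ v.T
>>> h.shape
(5, 5)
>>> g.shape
(17, 5)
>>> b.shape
(5, 17, 17)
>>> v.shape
(5, 17)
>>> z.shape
(17, 5, 5)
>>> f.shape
(17, 17, 17)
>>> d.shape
(17, 17, 17)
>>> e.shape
(11, 17)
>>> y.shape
(11, 5)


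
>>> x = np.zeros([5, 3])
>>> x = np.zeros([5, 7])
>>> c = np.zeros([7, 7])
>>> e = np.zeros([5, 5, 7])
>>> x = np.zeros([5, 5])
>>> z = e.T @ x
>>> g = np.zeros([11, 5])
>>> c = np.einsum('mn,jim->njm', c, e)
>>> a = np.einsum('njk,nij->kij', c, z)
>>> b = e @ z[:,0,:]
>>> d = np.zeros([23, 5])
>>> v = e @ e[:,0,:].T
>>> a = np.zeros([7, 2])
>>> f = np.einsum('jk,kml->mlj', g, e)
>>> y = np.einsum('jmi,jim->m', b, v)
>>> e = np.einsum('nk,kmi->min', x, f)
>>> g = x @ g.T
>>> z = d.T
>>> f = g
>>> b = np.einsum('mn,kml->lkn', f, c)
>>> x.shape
(5, 5)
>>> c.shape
(7, 5, 7)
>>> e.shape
(7, 11, 5)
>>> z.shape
(5, 23)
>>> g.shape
(5, 11)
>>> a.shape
(7, 2)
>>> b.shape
(7, 7, 11)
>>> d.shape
(23, 5)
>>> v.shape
(5, 5, 5)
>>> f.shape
(5, 11)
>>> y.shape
(5,)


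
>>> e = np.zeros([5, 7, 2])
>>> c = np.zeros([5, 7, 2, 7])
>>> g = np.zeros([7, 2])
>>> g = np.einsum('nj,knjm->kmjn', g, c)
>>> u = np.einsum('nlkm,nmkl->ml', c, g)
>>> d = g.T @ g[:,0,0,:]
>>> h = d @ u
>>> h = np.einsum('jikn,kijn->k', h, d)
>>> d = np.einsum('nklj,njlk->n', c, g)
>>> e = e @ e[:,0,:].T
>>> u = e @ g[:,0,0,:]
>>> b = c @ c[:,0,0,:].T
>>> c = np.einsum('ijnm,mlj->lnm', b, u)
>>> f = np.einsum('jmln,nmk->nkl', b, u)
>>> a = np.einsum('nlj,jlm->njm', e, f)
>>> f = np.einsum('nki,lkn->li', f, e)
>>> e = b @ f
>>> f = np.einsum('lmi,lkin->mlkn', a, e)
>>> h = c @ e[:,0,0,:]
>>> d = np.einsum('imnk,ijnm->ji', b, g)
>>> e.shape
(5, 7, 2, 2)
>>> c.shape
(7, 2, 5)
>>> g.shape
(5, 7, 2, 7)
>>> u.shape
(5, 7, 7)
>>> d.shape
(7, 5)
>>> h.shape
(7, 2, 2)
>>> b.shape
(5, 7, 2, 5)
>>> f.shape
(5, 5, 7, 2)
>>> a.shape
(5, 5, 2)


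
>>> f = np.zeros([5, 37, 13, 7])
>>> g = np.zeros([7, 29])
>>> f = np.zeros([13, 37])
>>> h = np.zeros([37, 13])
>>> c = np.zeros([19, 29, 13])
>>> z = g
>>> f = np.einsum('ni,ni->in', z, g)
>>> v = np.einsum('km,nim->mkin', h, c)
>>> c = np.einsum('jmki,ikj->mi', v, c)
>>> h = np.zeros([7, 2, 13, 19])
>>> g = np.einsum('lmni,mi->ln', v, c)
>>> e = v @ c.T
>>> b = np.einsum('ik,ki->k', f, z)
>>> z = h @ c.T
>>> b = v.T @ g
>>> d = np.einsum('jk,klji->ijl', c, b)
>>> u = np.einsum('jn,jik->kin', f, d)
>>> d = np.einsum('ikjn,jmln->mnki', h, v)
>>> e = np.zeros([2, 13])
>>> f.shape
(29, 7)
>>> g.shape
(13, 29)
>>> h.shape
(7, 2, 13, 19)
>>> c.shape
(37, 19)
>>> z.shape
(7, 2, 13, 37)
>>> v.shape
(13, 37, 29, 19)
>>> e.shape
(2, 13)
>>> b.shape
(19, 29, 37, 29)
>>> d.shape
(37, 19, 2, 7)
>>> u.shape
(29, 37, 7)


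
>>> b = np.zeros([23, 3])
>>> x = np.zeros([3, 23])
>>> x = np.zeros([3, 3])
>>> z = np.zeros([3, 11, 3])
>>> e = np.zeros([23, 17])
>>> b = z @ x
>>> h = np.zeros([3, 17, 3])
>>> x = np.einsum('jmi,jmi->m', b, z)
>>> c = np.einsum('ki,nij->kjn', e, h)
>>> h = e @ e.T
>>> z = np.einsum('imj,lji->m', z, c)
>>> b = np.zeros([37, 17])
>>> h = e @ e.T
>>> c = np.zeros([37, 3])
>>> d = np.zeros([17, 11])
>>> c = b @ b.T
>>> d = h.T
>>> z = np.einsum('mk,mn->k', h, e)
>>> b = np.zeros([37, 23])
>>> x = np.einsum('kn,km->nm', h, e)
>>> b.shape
(37, 23)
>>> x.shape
(23, 17)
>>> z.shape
(23,)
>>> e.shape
(23, 17)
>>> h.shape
(23, 23)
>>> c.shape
(37, 37)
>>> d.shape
(23, 23)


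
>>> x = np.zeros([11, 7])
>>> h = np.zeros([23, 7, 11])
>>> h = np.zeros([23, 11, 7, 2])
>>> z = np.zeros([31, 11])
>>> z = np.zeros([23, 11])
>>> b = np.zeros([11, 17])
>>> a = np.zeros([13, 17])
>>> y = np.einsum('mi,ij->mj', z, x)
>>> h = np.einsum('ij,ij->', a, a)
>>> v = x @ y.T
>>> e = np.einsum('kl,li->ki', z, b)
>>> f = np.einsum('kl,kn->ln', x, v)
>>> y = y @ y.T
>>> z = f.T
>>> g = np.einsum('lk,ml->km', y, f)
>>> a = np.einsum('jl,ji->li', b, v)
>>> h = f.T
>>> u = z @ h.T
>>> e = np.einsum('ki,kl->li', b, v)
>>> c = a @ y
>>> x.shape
(11, 7)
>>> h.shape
(23, 7)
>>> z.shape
(23, 7)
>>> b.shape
(11, 17)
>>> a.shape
(17, 23)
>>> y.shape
(23, 23)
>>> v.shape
(11, 23)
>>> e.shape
(23, 17)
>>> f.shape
(7, 23)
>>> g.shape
(23, 7)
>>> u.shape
(23, 23)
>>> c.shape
(17, 23)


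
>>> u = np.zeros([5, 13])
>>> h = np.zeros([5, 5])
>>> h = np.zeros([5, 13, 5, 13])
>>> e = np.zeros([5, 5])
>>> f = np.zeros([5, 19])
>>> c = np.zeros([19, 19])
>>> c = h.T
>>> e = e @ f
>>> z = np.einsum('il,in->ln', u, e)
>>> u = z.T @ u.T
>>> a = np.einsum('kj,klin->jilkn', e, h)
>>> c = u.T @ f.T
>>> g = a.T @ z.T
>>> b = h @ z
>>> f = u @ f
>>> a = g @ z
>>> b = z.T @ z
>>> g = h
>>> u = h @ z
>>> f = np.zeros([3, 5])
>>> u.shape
(5, 13, 5, 19)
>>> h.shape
(5, 13, 5, 13)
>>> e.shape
(5, 19)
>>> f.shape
(3, 5)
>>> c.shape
(5, 5)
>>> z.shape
(13, 19)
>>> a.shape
(13, 5, 13, 5, 19)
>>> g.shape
(5, 13, 5, 13)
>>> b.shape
(19, 19)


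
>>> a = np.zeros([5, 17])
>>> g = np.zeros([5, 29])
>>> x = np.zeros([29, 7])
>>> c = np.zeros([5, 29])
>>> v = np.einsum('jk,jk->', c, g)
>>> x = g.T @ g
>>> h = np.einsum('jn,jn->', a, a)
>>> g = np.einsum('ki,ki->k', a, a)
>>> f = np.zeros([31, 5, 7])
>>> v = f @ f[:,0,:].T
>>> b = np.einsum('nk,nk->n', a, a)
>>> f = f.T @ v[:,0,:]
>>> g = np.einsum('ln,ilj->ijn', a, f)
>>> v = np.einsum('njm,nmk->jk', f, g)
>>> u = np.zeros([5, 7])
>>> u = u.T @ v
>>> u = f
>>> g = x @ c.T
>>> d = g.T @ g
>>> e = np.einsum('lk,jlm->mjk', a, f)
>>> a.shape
(5, 17)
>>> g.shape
(29, 5)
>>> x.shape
(29, 29)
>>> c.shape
(5, 29)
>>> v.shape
(5, 17)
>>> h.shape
()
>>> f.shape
(7, 5, 31)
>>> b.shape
(5,)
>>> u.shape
(7, 5, 31)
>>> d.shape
(5, 5)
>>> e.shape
(31, 7, 17)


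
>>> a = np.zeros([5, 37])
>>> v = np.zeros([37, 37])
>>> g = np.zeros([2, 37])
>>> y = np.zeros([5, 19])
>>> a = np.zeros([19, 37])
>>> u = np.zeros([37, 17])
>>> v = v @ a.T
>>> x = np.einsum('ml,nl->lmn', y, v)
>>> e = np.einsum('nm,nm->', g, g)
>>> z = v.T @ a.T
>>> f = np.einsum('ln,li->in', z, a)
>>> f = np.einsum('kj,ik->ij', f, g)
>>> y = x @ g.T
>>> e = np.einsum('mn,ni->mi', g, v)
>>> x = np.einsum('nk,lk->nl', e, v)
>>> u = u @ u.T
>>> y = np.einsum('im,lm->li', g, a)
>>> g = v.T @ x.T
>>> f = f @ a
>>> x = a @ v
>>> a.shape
(19, 37)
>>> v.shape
(37, 19)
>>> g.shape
(19, 2)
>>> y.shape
(19, 2)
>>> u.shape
(37, 37)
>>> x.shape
(19, 19)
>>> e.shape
(2, 19)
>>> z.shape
(19, 19)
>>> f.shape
(2, 37)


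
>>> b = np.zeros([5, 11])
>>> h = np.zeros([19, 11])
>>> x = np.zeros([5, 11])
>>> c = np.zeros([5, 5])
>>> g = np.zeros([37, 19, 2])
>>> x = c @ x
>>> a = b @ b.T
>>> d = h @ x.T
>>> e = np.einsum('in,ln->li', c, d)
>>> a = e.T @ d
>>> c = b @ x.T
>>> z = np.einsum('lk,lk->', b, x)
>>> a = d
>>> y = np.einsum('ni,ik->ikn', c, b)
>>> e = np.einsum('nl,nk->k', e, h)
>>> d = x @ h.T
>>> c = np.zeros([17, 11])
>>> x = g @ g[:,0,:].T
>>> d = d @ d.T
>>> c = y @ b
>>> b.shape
(5, 11)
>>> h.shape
(19, 11)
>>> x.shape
(37, 19, 37)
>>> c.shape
(5, 11, 11)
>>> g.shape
(37, 19, 2)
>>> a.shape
(19, 5)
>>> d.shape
(5, 5)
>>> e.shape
(11,)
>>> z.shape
()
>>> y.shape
(5, 11, 5)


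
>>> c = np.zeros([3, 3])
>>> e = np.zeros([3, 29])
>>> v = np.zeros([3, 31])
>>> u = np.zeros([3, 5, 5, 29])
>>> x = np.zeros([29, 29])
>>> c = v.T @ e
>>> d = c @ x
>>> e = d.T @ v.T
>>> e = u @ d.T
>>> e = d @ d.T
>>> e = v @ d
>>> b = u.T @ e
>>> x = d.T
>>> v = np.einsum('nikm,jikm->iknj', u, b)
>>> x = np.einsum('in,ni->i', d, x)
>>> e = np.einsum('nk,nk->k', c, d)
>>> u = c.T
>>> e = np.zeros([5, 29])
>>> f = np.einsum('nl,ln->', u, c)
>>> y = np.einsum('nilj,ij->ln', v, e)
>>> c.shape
(31, 29)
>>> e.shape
(5, 29)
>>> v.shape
(5, 5, 3, 29)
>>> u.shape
(29, 31)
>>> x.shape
(31,)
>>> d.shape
(31, 29)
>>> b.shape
(29, 5, 5, 29)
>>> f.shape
()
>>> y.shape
(3, 5)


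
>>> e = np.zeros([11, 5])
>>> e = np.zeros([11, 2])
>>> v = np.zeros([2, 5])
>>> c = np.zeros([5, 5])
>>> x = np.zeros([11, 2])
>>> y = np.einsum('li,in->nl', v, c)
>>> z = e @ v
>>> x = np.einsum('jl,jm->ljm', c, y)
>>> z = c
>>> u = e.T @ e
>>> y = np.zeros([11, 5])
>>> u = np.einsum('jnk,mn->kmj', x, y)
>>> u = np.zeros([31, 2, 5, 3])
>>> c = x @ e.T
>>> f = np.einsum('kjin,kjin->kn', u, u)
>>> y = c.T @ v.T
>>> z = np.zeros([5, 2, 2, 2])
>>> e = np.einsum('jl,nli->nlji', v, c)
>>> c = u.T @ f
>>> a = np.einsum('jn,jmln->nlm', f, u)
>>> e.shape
(5, 5, 2, 11)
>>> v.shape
(2, 5)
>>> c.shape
(3, 5, 2, 3)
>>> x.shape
(5, 5, 2)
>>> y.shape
(11, 5, 2)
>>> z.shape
(5, 2, 2, 2)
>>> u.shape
(31, 2, 5, 3)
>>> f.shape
(31, 3)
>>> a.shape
(3, 5, 2)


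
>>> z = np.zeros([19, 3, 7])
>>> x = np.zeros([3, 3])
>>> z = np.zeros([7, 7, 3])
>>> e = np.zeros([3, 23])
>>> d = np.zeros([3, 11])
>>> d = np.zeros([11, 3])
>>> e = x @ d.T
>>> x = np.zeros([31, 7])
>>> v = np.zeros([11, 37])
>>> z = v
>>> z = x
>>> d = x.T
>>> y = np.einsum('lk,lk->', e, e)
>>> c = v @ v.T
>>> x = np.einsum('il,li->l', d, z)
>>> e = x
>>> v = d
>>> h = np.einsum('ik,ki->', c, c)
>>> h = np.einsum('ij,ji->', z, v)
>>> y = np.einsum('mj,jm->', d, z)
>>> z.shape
(31, 7)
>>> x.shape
(31,)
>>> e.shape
(31,)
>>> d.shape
(7, 31)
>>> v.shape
(7, 31)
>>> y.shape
()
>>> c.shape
(11, 11)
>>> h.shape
()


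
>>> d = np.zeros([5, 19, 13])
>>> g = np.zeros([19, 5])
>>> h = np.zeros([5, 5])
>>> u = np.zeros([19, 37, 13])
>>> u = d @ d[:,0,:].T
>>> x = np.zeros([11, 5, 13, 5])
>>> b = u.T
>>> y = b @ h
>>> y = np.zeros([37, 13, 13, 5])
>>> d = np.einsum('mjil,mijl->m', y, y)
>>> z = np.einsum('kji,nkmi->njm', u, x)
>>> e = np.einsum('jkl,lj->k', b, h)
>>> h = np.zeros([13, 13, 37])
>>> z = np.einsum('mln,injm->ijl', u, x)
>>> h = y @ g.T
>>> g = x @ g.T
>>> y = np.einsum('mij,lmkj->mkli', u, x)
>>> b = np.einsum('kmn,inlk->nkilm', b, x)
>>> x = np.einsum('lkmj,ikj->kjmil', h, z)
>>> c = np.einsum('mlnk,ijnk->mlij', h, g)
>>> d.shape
(37,)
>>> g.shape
(11, 5, 13, 19)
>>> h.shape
(37, 13, 13, 19)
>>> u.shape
(5, 19, 5)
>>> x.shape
(13, 19, 13, 11, 37)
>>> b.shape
(5, 5, 11, 13, 19)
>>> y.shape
(5, 13, 11, 19)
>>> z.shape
(11, 13, 19)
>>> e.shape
(19,)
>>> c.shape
(37, 13, 11, 5)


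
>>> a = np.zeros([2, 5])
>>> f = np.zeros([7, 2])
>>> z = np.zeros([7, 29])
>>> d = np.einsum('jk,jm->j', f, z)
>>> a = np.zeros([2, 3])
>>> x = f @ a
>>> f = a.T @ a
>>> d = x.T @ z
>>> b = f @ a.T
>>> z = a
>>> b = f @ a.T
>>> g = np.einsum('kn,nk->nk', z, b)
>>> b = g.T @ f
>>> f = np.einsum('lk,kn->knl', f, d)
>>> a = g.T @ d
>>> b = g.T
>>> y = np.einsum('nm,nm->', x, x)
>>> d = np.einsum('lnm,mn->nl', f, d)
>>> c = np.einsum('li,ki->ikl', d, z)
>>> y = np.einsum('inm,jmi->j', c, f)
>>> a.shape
(2, 29)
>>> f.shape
(3, 29, 3)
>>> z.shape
(2, 3)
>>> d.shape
(29, 3)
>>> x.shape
(7, 3)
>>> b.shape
(2, 3)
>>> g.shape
(3, 2)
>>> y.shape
(3,)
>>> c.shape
(3, 2, 29)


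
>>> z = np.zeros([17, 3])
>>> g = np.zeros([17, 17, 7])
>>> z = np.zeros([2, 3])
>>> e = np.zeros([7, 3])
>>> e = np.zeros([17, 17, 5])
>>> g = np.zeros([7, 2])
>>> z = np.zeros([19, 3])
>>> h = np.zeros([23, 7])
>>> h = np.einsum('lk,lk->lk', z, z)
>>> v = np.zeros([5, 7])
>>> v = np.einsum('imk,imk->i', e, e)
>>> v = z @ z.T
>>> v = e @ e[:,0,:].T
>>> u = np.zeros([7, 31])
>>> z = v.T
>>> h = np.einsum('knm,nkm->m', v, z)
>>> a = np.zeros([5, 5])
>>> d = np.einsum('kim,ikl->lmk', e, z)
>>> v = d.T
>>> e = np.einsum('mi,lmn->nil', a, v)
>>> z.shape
(17, 17, 17)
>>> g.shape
(7, 2)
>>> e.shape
(17, 5, 17)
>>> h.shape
(17,)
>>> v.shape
(17, 5, 17)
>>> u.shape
(7, 31)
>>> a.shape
(5, 5)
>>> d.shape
(17, 5, 17)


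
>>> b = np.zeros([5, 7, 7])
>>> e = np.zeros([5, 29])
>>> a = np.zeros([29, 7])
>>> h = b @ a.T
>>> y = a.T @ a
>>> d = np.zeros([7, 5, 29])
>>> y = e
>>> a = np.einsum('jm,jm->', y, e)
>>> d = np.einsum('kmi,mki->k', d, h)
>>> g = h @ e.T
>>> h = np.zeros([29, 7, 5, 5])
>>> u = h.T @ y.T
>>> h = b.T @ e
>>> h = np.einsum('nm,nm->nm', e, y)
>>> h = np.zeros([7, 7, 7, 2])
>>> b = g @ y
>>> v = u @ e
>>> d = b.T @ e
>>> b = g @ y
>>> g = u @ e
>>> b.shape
(5, 7, 29)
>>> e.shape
(5, 29)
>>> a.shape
()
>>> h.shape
(7, 7, 7, 2)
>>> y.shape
(5, 29)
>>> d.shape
(29, 7, 29)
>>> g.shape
(5, 5, 7, 29)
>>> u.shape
(5, 5, 7, 5)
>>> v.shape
(5, 5, 7, 29)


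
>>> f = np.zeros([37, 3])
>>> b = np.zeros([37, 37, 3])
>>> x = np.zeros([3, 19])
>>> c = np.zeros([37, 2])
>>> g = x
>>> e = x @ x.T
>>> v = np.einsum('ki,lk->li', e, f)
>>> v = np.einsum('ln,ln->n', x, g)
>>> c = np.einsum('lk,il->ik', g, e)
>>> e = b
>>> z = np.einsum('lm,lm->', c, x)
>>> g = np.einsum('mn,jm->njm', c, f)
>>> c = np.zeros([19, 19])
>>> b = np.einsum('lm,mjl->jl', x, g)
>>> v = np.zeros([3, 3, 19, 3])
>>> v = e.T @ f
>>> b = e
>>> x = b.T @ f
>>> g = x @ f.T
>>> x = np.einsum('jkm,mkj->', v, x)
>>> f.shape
(37, 3)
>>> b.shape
(37, 37, 3)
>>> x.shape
()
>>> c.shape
(19, 19)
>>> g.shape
(3, 37, 37)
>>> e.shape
(37, 37, 3)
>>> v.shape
(3, 37, 3)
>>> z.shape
()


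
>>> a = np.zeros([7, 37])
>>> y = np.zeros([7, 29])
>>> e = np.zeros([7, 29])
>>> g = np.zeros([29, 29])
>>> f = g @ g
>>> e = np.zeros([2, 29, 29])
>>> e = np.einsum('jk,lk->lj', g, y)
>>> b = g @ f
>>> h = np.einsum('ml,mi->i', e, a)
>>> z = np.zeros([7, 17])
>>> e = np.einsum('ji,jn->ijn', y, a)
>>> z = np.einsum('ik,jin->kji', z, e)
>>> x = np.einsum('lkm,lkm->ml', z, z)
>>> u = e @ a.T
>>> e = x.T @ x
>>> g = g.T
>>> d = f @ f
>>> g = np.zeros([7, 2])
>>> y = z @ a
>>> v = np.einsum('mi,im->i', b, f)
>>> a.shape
(7, 37)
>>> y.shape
(17, 29, 37)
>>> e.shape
(17, 17)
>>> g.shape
(7, 2)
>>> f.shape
(29, 29)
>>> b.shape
(29, 29)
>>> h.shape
(37,)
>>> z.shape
(17, 29, 7)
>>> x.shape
(7, 17)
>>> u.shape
(29, 7, 7)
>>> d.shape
(29, 29)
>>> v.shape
(29,)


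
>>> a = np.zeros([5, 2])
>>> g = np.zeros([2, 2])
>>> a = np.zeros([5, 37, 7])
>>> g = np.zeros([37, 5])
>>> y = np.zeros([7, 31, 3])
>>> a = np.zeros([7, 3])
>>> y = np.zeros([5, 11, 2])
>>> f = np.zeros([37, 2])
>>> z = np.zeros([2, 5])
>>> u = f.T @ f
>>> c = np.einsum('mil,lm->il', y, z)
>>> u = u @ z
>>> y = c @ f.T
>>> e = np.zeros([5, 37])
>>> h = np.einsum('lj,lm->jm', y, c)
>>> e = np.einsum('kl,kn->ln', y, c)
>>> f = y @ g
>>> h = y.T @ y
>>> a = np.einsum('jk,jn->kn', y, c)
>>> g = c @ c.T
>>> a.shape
(37, 2)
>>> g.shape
(11, 11)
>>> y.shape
(11, 37)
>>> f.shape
(11, 5)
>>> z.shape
(2, 5)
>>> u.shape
(2, 5)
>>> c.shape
(11, 2)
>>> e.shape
(37, 2)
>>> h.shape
(37, 37)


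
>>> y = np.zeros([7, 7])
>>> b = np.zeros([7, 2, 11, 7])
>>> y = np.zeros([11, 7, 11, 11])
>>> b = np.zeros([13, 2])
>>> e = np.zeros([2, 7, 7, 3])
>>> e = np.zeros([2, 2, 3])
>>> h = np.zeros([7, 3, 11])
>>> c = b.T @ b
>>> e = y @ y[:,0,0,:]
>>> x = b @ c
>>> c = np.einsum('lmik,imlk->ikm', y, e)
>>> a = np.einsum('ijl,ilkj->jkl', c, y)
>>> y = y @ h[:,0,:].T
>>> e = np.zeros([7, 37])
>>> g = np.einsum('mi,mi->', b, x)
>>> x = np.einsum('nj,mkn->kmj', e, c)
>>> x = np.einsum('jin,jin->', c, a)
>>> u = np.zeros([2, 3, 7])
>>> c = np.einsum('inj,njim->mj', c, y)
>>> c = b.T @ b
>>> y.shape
(11, 7, 11, 7)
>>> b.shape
(13, 2)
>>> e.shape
(7, 37)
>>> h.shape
(7, 3, 11)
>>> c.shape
(2, 2)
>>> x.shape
()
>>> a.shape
(11, 11, 7)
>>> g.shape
()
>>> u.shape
(2, 3, 7)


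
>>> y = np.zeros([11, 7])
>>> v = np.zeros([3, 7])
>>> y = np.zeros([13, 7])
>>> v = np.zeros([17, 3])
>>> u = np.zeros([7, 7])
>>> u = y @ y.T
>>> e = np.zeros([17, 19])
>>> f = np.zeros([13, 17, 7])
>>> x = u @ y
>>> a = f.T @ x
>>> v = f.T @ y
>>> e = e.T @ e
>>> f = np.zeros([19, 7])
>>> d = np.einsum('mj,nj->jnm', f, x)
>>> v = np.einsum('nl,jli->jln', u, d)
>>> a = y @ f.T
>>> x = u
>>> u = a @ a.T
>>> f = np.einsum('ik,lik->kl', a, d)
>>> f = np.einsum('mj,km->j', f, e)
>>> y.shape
(13, 7)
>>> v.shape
(7, 13, 13)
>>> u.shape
(13, 13)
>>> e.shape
(19, 19)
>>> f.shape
(7,)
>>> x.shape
(13, 13)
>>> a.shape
(13, 19)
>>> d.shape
(7, 13, 19)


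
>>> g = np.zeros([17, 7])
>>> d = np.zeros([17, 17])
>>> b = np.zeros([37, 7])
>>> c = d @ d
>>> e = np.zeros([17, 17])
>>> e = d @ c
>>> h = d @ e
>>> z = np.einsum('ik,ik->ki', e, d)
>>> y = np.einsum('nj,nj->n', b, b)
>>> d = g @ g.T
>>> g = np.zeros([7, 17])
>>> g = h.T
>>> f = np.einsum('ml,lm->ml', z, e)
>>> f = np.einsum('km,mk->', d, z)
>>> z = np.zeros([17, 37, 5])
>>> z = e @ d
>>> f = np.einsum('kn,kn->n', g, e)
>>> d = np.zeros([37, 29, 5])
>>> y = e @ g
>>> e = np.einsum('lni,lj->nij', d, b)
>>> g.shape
(17, 17)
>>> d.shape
(37, 29, 5)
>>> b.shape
(37, 7)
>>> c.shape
(17, 17)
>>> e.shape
(29, 5, 7)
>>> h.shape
(17, 17)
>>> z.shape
(17, 17)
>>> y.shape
(17, 17)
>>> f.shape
(17,)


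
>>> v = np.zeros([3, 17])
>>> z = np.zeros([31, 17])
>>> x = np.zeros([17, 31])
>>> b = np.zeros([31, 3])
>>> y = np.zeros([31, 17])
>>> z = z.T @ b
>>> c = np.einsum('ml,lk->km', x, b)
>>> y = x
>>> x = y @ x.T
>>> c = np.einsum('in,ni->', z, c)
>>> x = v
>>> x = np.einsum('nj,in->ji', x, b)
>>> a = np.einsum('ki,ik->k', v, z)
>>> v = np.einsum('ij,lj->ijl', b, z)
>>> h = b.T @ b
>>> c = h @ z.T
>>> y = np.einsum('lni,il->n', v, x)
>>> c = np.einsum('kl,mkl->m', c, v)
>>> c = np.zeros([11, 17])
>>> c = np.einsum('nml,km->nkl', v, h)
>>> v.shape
(31, 3, 17)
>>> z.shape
(17, 3)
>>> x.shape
(17, 31)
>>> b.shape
(31, 3)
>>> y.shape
(3,)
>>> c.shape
(31, 3, 17)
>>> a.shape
(3,)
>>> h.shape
(3, 3)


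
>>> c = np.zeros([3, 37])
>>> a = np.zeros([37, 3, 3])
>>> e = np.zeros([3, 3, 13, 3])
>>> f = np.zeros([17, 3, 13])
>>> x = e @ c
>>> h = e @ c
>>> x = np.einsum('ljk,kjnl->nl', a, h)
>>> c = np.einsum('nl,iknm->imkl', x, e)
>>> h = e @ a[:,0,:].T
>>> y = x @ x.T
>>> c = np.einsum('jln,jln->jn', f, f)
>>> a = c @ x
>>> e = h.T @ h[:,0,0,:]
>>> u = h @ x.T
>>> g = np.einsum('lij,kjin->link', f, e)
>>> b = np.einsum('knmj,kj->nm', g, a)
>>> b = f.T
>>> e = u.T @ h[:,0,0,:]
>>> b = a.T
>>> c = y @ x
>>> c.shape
(13, 37)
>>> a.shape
(17, 37)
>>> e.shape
(13, 13, 3, 37)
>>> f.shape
(17, 3, 13)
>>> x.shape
(13, 37)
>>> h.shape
(3, 3, 13, 37)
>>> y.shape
(13, 13)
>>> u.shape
(3, 3, 13, 13)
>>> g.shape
(17, 3, 37, 37)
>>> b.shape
(37, 17)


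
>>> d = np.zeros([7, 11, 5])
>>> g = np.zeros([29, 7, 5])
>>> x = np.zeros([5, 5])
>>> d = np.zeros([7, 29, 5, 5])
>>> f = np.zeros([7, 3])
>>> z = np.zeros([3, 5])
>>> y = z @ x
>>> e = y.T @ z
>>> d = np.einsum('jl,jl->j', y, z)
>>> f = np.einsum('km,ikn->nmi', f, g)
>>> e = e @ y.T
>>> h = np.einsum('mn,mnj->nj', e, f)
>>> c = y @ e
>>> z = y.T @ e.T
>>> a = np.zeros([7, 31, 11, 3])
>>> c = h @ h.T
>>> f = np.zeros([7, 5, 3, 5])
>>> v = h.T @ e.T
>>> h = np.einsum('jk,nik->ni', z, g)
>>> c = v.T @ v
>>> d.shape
(3,)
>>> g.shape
(29, 7, 5)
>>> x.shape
(5, 5)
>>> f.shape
(7, 5, 3, 5)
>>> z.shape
(5, 5)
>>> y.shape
(3, 5)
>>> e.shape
(5, 3)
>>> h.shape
(29, 7)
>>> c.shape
(5, 5)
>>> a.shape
(7, 31, 11, 3)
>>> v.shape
(29, 5)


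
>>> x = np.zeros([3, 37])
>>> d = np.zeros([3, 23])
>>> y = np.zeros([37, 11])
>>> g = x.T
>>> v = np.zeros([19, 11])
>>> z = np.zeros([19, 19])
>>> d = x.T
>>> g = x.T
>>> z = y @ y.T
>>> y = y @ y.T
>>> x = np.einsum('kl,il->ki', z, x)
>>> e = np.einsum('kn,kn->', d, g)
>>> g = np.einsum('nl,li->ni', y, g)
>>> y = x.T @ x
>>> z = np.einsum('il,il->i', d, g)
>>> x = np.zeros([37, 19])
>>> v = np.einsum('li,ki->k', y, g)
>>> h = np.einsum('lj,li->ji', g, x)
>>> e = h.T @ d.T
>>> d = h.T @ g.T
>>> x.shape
(37, 19)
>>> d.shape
(19, 37)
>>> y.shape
(3, 3)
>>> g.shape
(37, 3)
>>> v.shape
(37,)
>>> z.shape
(37,)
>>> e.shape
(19, 37)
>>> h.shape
(3, 19)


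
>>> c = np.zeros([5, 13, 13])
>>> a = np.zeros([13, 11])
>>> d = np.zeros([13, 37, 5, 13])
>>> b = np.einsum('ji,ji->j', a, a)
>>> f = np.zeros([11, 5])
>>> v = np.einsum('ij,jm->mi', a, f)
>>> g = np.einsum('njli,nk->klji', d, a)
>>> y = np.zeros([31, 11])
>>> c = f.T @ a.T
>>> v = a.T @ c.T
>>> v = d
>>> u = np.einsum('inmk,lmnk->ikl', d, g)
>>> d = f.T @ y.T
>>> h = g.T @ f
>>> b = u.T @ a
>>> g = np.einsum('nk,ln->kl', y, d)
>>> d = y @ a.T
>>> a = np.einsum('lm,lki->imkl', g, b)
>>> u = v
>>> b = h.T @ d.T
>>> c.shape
(5, 13)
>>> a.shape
(11, 5, 13, 11)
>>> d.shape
(31, 13)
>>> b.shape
(5, 5, 37, 31)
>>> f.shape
(11, 5)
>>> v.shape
(13, 37, 5, 13)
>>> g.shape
(11, 5)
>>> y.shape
(31, 11)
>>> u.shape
(13, 37, 5, 13)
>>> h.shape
(13, 37, 5, 5)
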